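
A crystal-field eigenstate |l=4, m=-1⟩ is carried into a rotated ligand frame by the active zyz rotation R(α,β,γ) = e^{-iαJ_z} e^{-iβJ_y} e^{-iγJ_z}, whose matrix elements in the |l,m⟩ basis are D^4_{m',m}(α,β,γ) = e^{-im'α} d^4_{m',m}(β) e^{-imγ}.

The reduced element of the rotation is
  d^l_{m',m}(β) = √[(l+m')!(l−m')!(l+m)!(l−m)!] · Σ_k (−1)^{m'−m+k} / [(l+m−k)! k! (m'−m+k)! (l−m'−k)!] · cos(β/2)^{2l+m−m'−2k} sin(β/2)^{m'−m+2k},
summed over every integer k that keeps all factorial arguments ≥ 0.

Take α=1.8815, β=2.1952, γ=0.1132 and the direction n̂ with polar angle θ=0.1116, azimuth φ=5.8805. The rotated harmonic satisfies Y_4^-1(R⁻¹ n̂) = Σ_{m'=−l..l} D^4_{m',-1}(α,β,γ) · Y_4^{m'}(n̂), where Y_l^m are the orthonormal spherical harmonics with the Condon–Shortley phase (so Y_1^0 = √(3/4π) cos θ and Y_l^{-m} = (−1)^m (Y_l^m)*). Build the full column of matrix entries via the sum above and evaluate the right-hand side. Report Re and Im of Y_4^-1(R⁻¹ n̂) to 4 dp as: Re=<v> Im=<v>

Re=-0.0307 Im=-0.0001

Need the full column D^4_{m',-1} for m'=−4..4 at α=1.8815, β=2.1952, γ=0.1132.
cos(β/2)=0.455734, sin(β/2)=0.890116
d^4_{-4,-1}: single k=3 term ⇒ +0.103750;  D = +0.022113+0.101367i
d^4_{-3,-1}: k∈[2..3] ⇒ +0.056342 -0.358220 = -0.301879;  D = -0.261149+0.151432i
d^4_{-2,-1}: k∈[1..3] ⇒ +0.015419 -0.294105 +0.747966 = +0.469280;  D = -0.348250-0.314557i
d^4_{-1,-1}: k∈[0..3] ⇒ +0.001861 -0.106476 +0.812368 -1.033005 = -0.325253;  D = +0.133783-0.296465i
d^4_{0,-1}: k∈[0..3] ⇒ -0.016253 +0.372016 -1.419166 +0.902304 = -0.161099;  D = -0.160067-0.018197i
d^4_{1,-1}: k∈[0..3] ⇒ +0.070984 -0.812368 +1.549508 -0.394070 = +0.414054;  D = -0.081247-0.406004i
d^4_{2,-1}: k∈[0..2] ⇒ -0.196070 +1.121949 -0.856001 = +0.069878;  D = -0.061047+0.034004i
d^4_{3,-1}: k∈[0..1] ⇒ +0.358220 -0.819922 = -0.461702;  D = -0.337228-0.315350i
d^4_{4,-1}: single k=0 term ⇒ -0.395786;  D = -0.169004+0.357889i
Y_4^{m'}(θ=0.1116,φ=5.8805) and Σ D·Y over m':
  (+0.0221+0.1014i)·(-0.0000+0.0001i)  (-0.2611+0.1514i)·(+0.0006+0.0016i)  (-0.3483-0.3146i)·(+0.0170+0.0177i)  (+0.1338-0.2965i)·(+0.1885+0.0803i)  (-0.1601-0.0182i)·(+0.7944+0.0000i)  (-0.0812-0.4060i)·(-0.1885+0.0803i)  (-0.0610+0.0340i)·(+0.0170-0.0177i)  (-0.3372-0.3154i)·(-0.0006+0.0016i)  (-0.1690+0.3579i)·(-0.0000-0.0001i)
Y_4^-1(R⁻¹ n̂) = -0.030678-0.000103i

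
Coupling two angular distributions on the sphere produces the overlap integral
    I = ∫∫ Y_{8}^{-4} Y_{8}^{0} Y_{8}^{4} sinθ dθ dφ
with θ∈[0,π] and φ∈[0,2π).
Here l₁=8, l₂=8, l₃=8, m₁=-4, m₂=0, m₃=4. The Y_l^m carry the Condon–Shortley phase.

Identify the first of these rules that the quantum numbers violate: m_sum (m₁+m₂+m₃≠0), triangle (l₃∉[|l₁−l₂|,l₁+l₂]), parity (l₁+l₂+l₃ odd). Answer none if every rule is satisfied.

m₁+m₂+m₃ = -4 + 0 + 4 = 0  ✓
triangle: |8−8|=0 ≤ l₃=8 ≤ 8+8=16  ✓
parity: l₁+l₂+l₃ = 24 is even  ✓

none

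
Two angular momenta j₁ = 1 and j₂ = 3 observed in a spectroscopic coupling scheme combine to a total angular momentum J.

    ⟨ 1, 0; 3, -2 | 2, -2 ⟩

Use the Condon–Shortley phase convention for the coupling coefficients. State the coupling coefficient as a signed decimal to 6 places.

-0.487950

j₁+j₂−J=2  J+j₁−j₂=0  J−j₁+j₂=4  j₁+j₂+J+1=7
(j₁±m₁, j₂±m₂, J±M) = (1,1,1,5,0,4)
P² = 960/7
sum k=1..1:
  [1] −1/24 = -1/24
S = -1/24
C² = P²·S² = 5/21 ; C = -0.487950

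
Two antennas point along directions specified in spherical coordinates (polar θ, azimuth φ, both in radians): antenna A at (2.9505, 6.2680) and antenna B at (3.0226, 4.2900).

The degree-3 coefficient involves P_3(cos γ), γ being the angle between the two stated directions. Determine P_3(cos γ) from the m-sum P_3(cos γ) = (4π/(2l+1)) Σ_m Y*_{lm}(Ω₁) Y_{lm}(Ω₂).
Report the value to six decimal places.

0.804160

Addition theorem: P_3(cos γ) = (4π/7) Σ_m Y*_{lm}(Ω₁) Y_{lm}(Ω₂), m = −3…3:
  m=-3: Y*=+0.002856-0.000130i  Y=+0.000666-0.000209i  product +0.000002-0.000001i
  m=-2: Y*=-0.036179+0.001099i  Y=+0.009494+0.010694i  product -0.000355-0.000376i
  m=-1: Y*=+0.234430-0.003560i  Y=-0.061802+0.137508i  product -0.013999+0.032456i
  m=+0: Y*=-0.666682-0.000000i  Y=-0.714966+0.000000i  product +0.476655+0.000000i
  m=+1: Y*=-0.234430-0.003560i  Y=+0.061802+0.137508i  product -0.013999-0.032456i
  m=+2: Y*=-0.036179-0.001099i  Y=+0.009494-0.010694i  product -0.000355+0.000376i
  m=+3: Y*=-0.002856-0.000130i  Y=-0.000666-0.000209i  product +0.000002+0.000001i
Accumulated sum +0.447951+0.000000i; after 4π/(2l+1) scaling, +0.804160+0.000000i ⇒ P_3 = 0.804160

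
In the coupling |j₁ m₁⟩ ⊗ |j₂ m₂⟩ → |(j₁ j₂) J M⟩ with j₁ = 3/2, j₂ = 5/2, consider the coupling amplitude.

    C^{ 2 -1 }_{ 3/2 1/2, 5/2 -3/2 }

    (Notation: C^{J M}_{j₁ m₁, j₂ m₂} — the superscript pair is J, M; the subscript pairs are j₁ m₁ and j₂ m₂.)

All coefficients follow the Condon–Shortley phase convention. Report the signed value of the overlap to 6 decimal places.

+√(1/42) = +0.154303

j₁+j₂−J=2  J+j₁−j₂=1  J−j₁+j₂=3  j₁+j₂+J+1=7
(j₁±m₁, j₂±m₂, J±M) = (2,1,1,4,1,3)
P² = 24/7
sum k=0..1:
  [0] +1/4 = 1/4
  [1] −1/6 = -1/6
S = 1/12
C² = P²·S² = 1/42 ; C = +0.154303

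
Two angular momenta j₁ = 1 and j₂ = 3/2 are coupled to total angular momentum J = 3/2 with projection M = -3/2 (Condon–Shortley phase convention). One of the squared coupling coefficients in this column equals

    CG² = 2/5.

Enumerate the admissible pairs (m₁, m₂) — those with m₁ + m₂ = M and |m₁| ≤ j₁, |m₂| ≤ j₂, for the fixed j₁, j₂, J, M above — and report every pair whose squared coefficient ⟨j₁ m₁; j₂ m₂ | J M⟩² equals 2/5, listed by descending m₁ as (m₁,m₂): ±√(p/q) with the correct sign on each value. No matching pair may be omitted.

Admissible pairs with m₁+m₂ = M = -3/2: (-1,-1/2), (0,-3/2)
  (m₁,m₂)=(0,-3/2): CG² = 3/5, CG = +√(3/5)
  (m₁,m₂)=(-1,-1/2): CG² = 2/5, CG = −√(2/5)   ← matches the target
Pairs with CG² = 2/5: (-1,-1/2): −√(2/5)

(-1,-1/2): −√(2/5)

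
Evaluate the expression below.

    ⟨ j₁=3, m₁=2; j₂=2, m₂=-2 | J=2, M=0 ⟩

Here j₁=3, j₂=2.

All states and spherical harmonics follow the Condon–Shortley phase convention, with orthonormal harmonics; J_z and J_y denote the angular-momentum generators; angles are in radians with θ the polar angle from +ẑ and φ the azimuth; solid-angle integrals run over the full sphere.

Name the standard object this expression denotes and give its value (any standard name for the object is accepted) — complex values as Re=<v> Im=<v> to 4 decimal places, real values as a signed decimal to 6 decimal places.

This is a Clebsch–Gordan (vector-coupling) coefficient.
triangle: 3!×3!×1!/8! = 36/40320
(j±m)!: 5!×1!×0!×4!×2!×2! = 11520
prefactor² = (2J+1)×Δ×N² = 360/7
  k=0: +1/(0!×3!×1!×0!×2!×1!) = 1/12
Σ = 1/12  ⇒  CG² = 360/7×(1/12)² = 5/14
CG = +√(5/14) = +0.597614

Clebsch–Gordan coefficient, +√(5/14) ≈ +0.597614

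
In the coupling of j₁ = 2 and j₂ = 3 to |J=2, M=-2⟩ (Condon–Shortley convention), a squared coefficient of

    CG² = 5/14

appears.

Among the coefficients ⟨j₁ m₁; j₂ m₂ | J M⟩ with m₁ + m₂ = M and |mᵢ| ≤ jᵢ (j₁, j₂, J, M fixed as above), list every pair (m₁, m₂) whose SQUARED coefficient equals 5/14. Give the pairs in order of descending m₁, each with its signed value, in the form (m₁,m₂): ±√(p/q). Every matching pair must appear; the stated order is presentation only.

(1,-3): +√(5/14); (0,-2): −√(5/14)

Admissible pairs with m₁+m₂ = M = -2: (-2,0), (-1,-1), (0,-2), (1,-3)
  (m₁,m₂)=(1,-3): CG² = 5/14, CG = +√(5/14)   ← matches the target
  (m₁,m₂)=(0,-2): CG² = 5/14, CG = −√(5/14)   ← matches the target
  (m₁,m₂)=(-1,-1): CG² = 3/14, CG = +√(3/14)
  (m₁,m₂)=(-2,0): CG² = 1/14, CG = −√(1/14)
Pairs with CG² = 5/14: (1,-3): +√(5/14); (0,-2): −√(5/14)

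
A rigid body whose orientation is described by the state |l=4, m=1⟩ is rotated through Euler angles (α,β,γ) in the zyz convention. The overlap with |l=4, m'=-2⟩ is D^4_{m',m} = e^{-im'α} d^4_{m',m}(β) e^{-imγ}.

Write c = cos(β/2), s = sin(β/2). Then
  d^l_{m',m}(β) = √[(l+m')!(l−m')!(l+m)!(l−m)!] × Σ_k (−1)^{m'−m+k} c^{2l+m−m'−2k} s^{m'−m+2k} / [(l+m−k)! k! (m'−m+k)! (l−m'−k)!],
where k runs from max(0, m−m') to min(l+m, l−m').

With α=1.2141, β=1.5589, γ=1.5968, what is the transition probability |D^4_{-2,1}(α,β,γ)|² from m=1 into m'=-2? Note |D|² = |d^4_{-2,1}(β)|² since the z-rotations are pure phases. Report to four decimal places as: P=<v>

P=0.0255

D^4_{-2,1}(1.2141,1.5589,1.5968) = e^{-i·-2·1.2141}·d^4_{-2,1}(1.5589)·e^{-i·1·1.5968}. Compute d first:
c=cos(1.558900/2)=0.711300, s=sin(1.558900/2)=0.702888; N=√[2·720·120·6]=1018.233765
Admissible k: 3..5 (factorial args all ≥0)
  k=3: (−1)^0·1018.2338/(72)·0.7113^5·0.7029^3 = +0.894208
  k=4: (−1)^1·1018.2338/(48)·0.7113^3·0.7029^5 = -1.309775
  k=5: (−1)^2·1018.2338/(240)·0.7113^1·0.7029^7 = +0.255796
d^4_{-2,1}(1.5589) = +0.894208 -1.309775 +0.255796 = -0.159771
|D^4_{-2,1}|² = |d^4_{-2,1}(β)|² = (-0.159771)² = 0.025527 (the z-rotation phases have unit modulus)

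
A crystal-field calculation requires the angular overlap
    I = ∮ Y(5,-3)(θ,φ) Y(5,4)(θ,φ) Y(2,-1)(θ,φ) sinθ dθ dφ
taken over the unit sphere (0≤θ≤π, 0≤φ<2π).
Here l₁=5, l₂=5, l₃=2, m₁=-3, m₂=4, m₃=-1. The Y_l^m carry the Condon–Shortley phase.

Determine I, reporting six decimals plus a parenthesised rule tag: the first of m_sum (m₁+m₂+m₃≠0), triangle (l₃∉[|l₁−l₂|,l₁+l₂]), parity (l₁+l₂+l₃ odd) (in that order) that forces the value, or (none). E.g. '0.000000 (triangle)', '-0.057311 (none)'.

m-sum 0 ✓  L=12 even ✓  0≤2≤10 ✓
Π(2lᵢ+1) = 11×11×5 = 605
triangle coeff Δ(5,5,2) = 1/38610
Σ_t [3,5]: t=3:−1/2880 t=4:+1/576 t=5:−1/2880 = 1/960
(3j)²=10/429 [(5 5 2; 0 0 0)], sign=+1
Σ_t [7,8]: t=7:−1/10080 t=8:+1/80640 = -1/11520
(3j)²=49/1430 [(5 5 2; -3 4 -1)], sign=+1
⇒ 4πI² = 245/507
I = (+1)√(245/507/(4π)) = 0.19609844
No selection rule forces the value: the integral is nonzero (none).

0.196098 (none)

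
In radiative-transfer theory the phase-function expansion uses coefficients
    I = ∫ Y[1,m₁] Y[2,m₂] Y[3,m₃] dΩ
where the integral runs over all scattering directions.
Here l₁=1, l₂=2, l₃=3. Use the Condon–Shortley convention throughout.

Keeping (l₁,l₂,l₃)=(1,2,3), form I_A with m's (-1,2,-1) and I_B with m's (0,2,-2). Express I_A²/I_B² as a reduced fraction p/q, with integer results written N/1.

Same 1,2,3: normalisation and zero-m 3j drop out of the ratio.
A: Δ: 0! 2! 4! / 7! → 1/105; sum: t=0:+1/48 = 1/48; 3j²(1 2 3; -1 2 -1) = Δ·Π!·Σ² = 1/105  (sign +1)
B: Δ: 0! 2! 4! / 7! → 1/105; sum: t=0:+1/24 = 1/24; 3j²(1 2 3; 0 2 -2) = Δ·Π!·Σ² = 1/21  (sign -1)
I_A²/I_B² = (1/105)/(1/21) = 1/5

1/5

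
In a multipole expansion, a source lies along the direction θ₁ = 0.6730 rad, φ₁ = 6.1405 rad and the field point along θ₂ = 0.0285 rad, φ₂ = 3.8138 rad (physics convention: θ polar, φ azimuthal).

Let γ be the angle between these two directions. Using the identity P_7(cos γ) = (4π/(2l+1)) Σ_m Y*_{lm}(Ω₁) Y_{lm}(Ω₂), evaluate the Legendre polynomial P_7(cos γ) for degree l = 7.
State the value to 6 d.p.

Expand P_7 via completeness: Σ_{m} conj(Y_{7,m}) at Ω₁ times Y_{7,m} at Ω₂ —
  m=-7: Y*=(0.009897, -0.015373)  Y=(0.000000, -0.000000)  product (-0.000000, -0.000000)
  m=-6: Y*=(0.056243, -0.064818)  Y=(-0.000000, 0.000000)  product (0.000000, 0.000000)
  m=-5: Y*=(0.181425, -0.157024)  Y=(0.000000, -0.000000)  product (0.000000, -0.000000)
  m=-4: Y*=(0.360780, -0.231626)  Y=(-0.000004, -0.000002)  product (-0.000002, 0.000000)
  m=-3: Y*=(0.392674, -0.179166)  Y=(0.000088, 0.000184)  product (0.000068, 0.000057)
  m=-2: Y*=(0.054934, -0.016116)  Y=(0.001364, -0.005923)  product (-0.000021, -0.000347)
  m=-1: Y*=(-0.372408, 0.053501)  Y=(-0.090649, 0.072143)  product (0.029899, -0.031717)
  m=+0: Y*=(-0.182357, -0.000000)  Y=(1.080159, 0.000000)  product (-0.196975, -0.000000)
  m=+1: Y*=(0.372408, 0.053501)  Y=(0.090649, 0.072143)  product (0.029899, 0.031717)
  m=+2: Y*=(0.054934, 0.016116)  Y=(0.001364, 0.005923)  product (-0.000021, 0.000347)
  m=+3: Y*=(-0.392674, -0.179166)  Y=(-0.000088, 0.000184)  product (0.000068, -0.000057)
  m=+4: Y*=(0.360780, 0.231626)  Y=(-0.000004, 0.000002)  product (-0.000002, -0.000000)
  m=+5: Y*=(-0.181425, -0.157024)  Y=(-0.000000, -0.000000)  product (0.000000, 0.000000)
  m=+6: Y*=(0.056243, 0.064818)  Y=(-0.000000, -0.000000)  product (0.000000, -0.000000)
  m=+7: Y*=(-0.009897, -0.015373)  Y=(-0.000000, -0.000000)  product (-0.000000, 0.000000)
Σ over m = (-0.137087, 0.000000); ×(4π/15) → (-0.114846, 0.000000). Real part: -0.114846

-0.114846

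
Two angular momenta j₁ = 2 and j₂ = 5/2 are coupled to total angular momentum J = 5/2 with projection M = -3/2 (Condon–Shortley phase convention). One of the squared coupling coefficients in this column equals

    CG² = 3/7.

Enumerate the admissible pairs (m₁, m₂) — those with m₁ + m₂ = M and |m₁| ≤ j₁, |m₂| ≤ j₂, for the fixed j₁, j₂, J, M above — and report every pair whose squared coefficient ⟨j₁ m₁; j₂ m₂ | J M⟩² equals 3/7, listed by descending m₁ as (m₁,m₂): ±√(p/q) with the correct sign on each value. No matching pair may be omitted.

Admissible pairs with m₁+m₂ = M = -3/2: (-2,1/2), (-1,-1/2), (0,-3/2), (1,-5/2)
  (m₁,m₂)=(1,-5/2): CG² = 3/7, CG = +√(3/7)   ← matches the target
  (m₁,m₂)=(0,-3/2): CG² = 1/70, CG = −√(1/70)
  (m₁,m₂)=(-1,-1/2): CG² = 6/35, CG = −√(6/35)
  (m₁,m₂)=(-2,1/2): CG² = 27/70, CG = +√(27/70)
Pairs with CG² = 3/7: (1,-5/2): +√(3/7)

(1,-5/2): +√(3/7)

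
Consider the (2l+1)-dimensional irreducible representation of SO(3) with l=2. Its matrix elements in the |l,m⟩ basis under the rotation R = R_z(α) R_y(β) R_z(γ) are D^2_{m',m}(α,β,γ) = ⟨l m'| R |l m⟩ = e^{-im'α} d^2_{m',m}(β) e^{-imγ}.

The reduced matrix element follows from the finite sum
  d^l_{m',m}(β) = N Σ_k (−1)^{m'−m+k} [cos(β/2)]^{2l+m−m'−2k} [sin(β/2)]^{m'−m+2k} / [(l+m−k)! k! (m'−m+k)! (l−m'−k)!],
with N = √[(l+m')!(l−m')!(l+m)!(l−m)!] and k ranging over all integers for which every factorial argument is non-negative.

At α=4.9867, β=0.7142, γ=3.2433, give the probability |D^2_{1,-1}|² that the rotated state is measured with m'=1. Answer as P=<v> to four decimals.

D^2_{1,-1}(4.9867,0.7142,3.2433) = e^{-i·1·4.9867}·d^2_{1,-1}(0.7142)·e^{-i·-1·3.2433}. Compute d first:
Half-angle: c=0.936914, s=0.349559. N=√(6·1·1·6)=6.000000
k: max(0,(-1)−(1))=0 … min(2+(-1),2−(1))=1
  k=0: (−1)^2·6.0000/(2)·0.9369^2·0.3496^2 = +0.321782
  k=1: (−1)^3·6.0000/(6)·0.9369^0·0.3496^4 = -0.014931
d^2_{1,-1}(0.7142) = +0.321782 -0.014931 = +0.306851
|D^2_{1,-1}|² = |d^2_{1,-1}(β)|² = (+0.306851)² = 0.094158 (the z-rotation phases have unit modulus)

P=0.0942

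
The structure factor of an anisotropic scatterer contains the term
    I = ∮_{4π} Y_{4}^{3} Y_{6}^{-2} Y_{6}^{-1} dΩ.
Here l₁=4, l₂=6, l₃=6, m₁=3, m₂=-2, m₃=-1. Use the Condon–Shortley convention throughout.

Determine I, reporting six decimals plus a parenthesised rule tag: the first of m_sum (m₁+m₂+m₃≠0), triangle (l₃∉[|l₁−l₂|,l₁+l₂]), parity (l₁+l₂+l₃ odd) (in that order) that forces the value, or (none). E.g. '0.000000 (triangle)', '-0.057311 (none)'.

m-sum 0 ✓  L=16 even ✓  2≤6≤10 ✓
Π(2lᵢ+1) = 9×13×13 = 1521
triangle coeff Δ(4,6,6) = 1/15315300
Σ_t [0,4]: t=0:+1/829440 t=1:−1/25920 t=2:+1/9216 t=3:−1/25920 t=4:+1/829440 = 7/207360
(3j)²=28/2431 [(4 6 6; 0 0 0)], sign=+1
Σ_t [0,1]: t=0:+1/82944 t=1:−1/103680 = 1/414720
(3j)²=49/43758 [(4 6 6; 3 -2 -1)], sign=-1
⇒ 4πI² = 686/34969
I = (-1)√(686/34969/(4π)) = -0.03951077
No selection rule forces the value: the integral is nonzero (none).

-0.039511 (none)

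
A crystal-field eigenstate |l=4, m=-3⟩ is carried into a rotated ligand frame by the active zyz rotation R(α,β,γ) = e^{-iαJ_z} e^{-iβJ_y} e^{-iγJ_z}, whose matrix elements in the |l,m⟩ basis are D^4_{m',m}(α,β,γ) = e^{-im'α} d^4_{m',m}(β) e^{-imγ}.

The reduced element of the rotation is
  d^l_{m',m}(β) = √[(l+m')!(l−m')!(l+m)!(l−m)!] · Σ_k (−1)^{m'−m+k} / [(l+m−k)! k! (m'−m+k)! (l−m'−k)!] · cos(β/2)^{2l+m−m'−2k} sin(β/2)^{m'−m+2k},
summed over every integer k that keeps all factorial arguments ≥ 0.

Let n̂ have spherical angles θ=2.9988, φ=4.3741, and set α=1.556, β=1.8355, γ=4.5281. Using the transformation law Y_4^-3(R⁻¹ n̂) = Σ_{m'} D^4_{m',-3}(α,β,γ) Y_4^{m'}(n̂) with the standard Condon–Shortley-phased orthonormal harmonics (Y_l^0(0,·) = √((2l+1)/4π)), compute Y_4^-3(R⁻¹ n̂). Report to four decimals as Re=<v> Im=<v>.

Re=0.1000 Im=0.1212

Need the full column D^4_{m',-3} for m'=−4..4 at α=1.5560, β=1.8355, γ=4.5281.
cos(β/2)=0.607609, sin(β/2)=0.794237
d^4_{-4,-3}: single k=1 term ⇒ +0.068685;  D = +0.039463+0.056217i
d^4_{-3,-3}: k∈[0..1] ⇒ +0.018578 -0.222199 = -0.203621;  D = -0.168371+0.114512i
d^4_{-2,-3}: k∈[0..1] ⇒ -0.090862 +0.465752 = +0.374890;  D = -0.206219-0.313075i
d^4_{-1,-3}: k∈[0..1] ⇒ +0.251950 -0.717488 = -0.465538;  D = +0.392523-0.250303i
d^4_{0,-3}: k∈[0..1] ⇒ -0.490946 +0.838852 = +0.347906;  D = +0.182696+0.296076i
d^4_{1,-3}: k∈[0..1] ⇒ +0.717488 -0.735559 = -0.018071;  D = -0.015518+0.009261i
d^4_{2,-3}: k∈[0..1] ⇒ -0.795805 +0.453249 = -0.342556;  D = +0.171182+0.296717i
d^4_{3,-3}: k∈[0..1] ⇒ +0.648702 -0.158343 = +0.490359;  D = -0.428322+0.238730i
d^4_{4,-3}: single k=0 term ⇒ -0.342624;  D = -0.162360-0.301713i
Y_4^{m'}(θ=2.9988,φ=4.3741) and Σ D·Y over m':
  (+0.0395+0.0562i)·(+0.0000+0.0002i)  (-0.1684+0.1145i)·(-0.0030+0.0019i)  (-0.2062-0.3131i)·(-0.0309-0.0248i)  (+0.3925-0.2503i)·(+0.0853-0.2425i)  (+0.1827+0.2961i)·(+0.7621+0.0000i)  (-0.0155+0.0093i)·(-0.0853-0.2425i)  (+0.1712+0.2967i)·(-0.0309+0.0248i)  (-0.4283+0.2387i)·(+0.0030+0.0019i)  (-0.1624-0.3017i)·(+0.0000-0.0002i)
Y_4^-3(R⁻¹ n̂) = +0.099999+0.121220i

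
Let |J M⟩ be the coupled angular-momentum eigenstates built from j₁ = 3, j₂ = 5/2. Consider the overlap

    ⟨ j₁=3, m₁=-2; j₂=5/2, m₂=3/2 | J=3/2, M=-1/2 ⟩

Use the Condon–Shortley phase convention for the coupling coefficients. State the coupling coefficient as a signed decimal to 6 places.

triangle: 4!·2!·1!/8! = 48/40320
(j±m)!: 1!·5!·4!·1!·1!·2! = 5760
prefactor² = (2J+1)·Δ·N² = 192/7
  k=3: −1/(3!·1!·2!·1!·0!·0!) = -1/12
  k=4: +1/(4!·0!·1!·0!·1!·1!) = 1/24
Σ = -1/24  ⇒  CG² = 192/7·(-1/24)² = 1/21
CG = −√(1/21) = -0.218218

−√(1/21) ≈ -0.218218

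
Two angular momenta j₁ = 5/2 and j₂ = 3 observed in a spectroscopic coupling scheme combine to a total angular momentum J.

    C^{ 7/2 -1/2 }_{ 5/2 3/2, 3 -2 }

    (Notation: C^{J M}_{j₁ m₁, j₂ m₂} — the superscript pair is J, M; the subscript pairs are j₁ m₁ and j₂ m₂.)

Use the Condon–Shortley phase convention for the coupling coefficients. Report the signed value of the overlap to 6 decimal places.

+0.563436

√[8·2!3!4!/10! · 4!1!1!5!3!4!] = √(9216/35)
  +(−1)^0/∏(0,2,1,1,2,3)! = 1/24  (running 1/24)
  +(−1)^1/∏(1,1,0,0,3,4)! = -1/144  (running 5/144)
⟨..|..⟩ = √(9216/35)·(5/144) = +0.563436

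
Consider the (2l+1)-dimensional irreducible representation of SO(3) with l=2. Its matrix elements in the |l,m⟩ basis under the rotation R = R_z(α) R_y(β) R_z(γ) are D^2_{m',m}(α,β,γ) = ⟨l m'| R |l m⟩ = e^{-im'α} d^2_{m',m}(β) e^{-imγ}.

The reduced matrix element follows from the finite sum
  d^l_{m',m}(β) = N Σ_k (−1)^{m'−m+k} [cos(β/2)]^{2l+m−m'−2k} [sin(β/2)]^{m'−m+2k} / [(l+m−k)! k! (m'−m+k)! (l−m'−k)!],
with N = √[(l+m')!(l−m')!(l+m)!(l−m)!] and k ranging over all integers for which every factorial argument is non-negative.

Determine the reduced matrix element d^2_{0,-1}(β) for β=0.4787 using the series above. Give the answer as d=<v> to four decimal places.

d=-0.5007

d^2_{0,-1}(β=0.4787) via the finite sum:
c=cos(0.478700/2)=0.971492, s=sin(0.478700/2)=0.237071; N=√[2·2·1·6]=4.898979
The bounds max(0,m−m')=0 and min(l+m,l−m')=1 give 2 terms
  k=0: (−1)^1·4.8990/(2)·0.9715^3·0.2371^1 = -0.532442
  k=1: (−1)^2·4.8990/(2)·0.9715^1·0.2371^3 = +0.031707
d^2_{0,-1}(0.4787) = -0.532442 +0.031707 = -0.500736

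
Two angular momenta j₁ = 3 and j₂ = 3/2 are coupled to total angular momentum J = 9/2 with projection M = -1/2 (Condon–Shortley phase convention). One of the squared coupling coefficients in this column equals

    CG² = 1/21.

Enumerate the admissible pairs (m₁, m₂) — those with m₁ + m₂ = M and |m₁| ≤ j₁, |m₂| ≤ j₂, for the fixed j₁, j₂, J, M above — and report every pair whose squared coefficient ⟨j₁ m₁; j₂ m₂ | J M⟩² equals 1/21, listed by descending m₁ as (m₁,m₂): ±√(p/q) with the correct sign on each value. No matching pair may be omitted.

Admissible pairs with m₁+m₂ = M = -1/2: (-2,3/2), (-1,1/2), (0,-1/2), (1,-3/2)
  (m₁,m₂)=(1,-3/2): CG² = 5/42, CG = +√(5/42)
  (m₁,m₂)=(0,-1/2): CG² = 10/21, CG = +√(10/21)
  (m₁,m₂)=(-1,1/2): CG² = 5/14, CG = +√(5/14)
  (m₁,m₂)=(-2,3/2): CG² = 1/21, CG = +√(1/21)   ← matches the target
Pairs with CG² = 1/21: (-2,3/2): +√(1/21)

(-2,3/2): +√(1/21)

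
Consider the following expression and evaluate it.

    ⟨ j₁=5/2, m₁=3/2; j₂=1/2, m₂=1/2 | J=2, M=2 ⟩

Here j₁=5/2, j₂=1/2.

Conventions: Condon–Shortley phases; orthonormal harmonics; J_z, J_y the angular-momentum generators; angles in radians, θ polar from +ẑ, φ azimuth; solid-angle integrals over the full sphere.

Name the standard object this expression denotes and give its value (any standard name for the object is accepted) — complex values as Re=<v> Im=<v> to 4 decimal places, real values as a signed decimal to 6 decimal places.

This is a Clebsch–Gordan (vector-coupling) coefficient.
√[5·1!4!0!/6! · 4!1!1!0!4!0!] = √(96)
  +(−1)^1/∏(1,0,0,0,4,0)! = -1/24  (running -1/24)
⟨..|..⟩ = √(96)·(-1/24) = -0.408248

Clebsch–Gordan coefficient, −√(1/6) ≈ -0.408248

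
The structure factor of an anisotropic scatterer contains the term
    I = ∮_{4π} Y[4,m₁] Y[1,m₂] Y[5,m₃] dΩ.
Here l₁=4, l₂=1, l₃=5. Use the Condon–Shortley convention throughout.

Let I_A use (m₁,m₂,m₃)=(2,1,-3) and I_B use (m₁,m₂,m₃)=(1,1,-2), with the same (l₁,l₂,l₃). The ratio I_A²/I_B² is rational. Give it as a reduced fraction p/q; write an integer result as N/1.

4/3

l's match ⇒ only the (l;m) 3-j factors differ between A and B.
A: triangle coeff Δ(4,1,5) = 1/495; Σ_t [0,0]: t=0:+1/2880 = 1/2880; (3j)²=28/495 [(4 1 5; 2 1 -3)], sign=+1
B: triangle coeff Δ(4,1,5) = 1/495; Σ_t [0,0]: t=0:+1/1440 = 1/1440; (3j)²=7/165 [(4 1 5; 1 1 -2)], sign=-1
I_A²/I_B² = (28/495)/(7/165) = 4/3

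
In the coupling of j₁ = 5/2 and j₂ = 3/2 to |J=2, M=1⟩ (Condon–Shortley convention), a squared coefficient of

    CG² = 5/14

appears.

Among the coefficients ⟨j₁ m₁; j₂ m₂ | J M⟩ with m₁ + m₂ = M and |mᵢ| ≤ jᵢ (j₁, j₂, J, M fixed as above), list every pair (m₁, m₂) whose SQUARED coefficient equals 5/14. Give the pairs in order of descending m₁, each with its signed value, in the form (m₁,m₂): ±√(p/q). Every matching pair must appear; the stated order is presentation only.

Admissible pairs with m₁+m₂ = M = 1: (-1/2,3/2), (1/2,1/2), (3/2,-1/2), (5/2,-3/2)
  (m₁,m₂)=(5/2,-3/2): CG² = 5/14, CG = +√(5/14)   ← matches the target
  (m₁,m₂)=(3/2,-1/2): CG² = 1/42, CG = +√(1/42)
  (m₁,m₂)=(1/2,1/2): CG² = 25/84, CG = −√(25/84)
  (m₁,m₂)=(-1/2,3/2): CG² = 9/28, CG = +√(9/28)
Pairs with CG² = 5/14: (5/2,-3/2): +√(5/14)

(5/2,-3/2): +√(5/14)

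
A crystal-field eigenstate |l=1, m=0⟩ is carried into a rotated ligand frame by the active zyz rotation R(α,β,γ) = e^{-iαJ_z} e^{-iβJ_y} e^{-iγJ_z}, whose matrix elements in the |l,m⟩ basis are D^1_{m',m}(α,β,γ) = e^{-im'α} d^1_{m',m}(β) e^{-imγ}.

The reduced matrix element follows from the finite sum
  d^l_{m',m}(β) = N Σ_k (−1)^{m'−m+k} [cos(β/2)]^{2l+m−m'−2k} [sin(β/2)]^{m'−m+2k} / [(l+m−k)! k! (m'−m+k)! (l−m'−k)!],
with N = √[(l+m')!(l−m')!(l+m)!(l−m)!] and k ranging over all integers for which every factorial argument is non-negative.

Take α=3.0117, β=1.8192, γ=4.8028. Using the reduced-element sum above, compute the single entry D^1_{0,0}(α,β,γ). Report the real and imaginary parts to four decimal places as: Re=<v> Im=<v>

Re=-0.2459 Im=0.0000

First d^1_{0,0}(β=1.8192), then the phase factors e^{-i(0)α} and e^{-i(0)γ}:
c=cos(1.819200/2)=0.614062, s=sin(1.819200/2)=0.789258; N=√[1·1·1·1]=1.000000
k∈{0,1} keeps every argument non-negative
  k=0: (−1)^0·1.0000/(1)·0.6141^2·0.7893^0 = +0.377072
  k=1: (−1)^1·1.0000/(1)·0.6141^0·0.7893^2 = -0.622928
d^1_{0,0}(1.8192) = +0.377072 -0.622928 = -0.245857
D = (+1.000000+0.000000i)·(-0.245857)·(+1.000000+0.000000i) = -0.245857+0.000000i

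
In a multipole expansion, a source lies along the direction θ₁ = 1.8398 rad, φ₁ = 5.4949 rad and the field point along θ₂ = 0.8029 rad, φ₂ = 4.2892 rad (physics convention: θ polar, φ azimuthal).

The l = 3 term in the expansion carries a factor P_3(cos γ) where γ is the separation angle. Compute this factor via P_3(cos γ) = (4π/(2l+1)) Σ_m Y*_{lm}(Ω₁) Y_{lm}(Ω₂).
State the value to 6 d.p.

-0.093870

Summing Y*_{l m}(θ₁,φ₁)·Y_{l m}(θ₂,φ₂) over m ∈ [−3, 3]; prefactor 4π/(2·3+1) = 1.795196:
  m=-3: (-0.26660 - 0.26202j) × (0.14833 - 0.04608j) = -0.05162 - 0.02658j  (running Σ = -0.05162 - 0.02658j)
  m=-2: (0.00146 + 0.25242j) × (-0.24346 - 0.27512j) = 0.06909 - 0.06186j  (running Σ = 0.01747 - 0.08843j)
  m=-1: (-0.14209 + 0.14291j) × (-0.13486 + 0.29942j) = -0.02363 - 0.06182j  (running Σ = -0.00616 - 0.15025j)
  m=0: (0.26251 + 0.00000j) × (-0.15229 + 0.00000j) = -0.03998 + 0.00000j  (running Σ = -0.04613 - 0.15025j)
  m=1: (0.14209 + 0.14291j) × (0.13486 + 0.29942j) = -0.02363 + 0.06182j  (running Σ = -0.06976 - 0.08843j)
  m=2: (0.00146 - 0.25242j) × (-0.24346 + 0.27512j) = 0.06909 + 0.06186j  (running Σ = -0.00067 - 0.02658j)
  m=3: (0.26660 - 0.26202j) × (-0.14833 - 0.04608j) = -0.05162 + 0.02658j  (running Σ = -0.05229 + 0.00000j)
Total Σ_m = -0.05229 + 0.00000j. Multiply by 1.795196: -0.09387 + 0.00000j. P_3(cos γ) = -0.093870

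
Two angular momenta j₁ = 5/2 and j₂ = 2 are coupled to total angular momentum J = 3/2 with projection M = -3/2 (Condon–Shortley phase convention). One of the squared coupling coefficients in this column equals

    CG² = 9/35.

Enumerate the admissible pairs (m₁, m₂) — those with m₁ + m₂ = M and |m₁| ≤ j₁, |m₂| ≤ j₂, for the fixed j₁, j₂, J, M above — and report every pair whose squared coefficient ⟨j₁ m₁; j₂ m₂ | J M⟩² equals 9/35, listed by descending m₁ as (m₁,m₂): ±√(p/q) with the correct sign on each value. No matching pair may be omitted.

Admissible pairs with m₁+m₂ = M = -3/2: (-5/2,1), (-3/2,0), (-1/2,-1), (1/2,-2)
  (m₁,m₂)=(1/2,-2): CG² = 4/35, CG = +√(4/35)
  (m₁,m₂)=(-1/2,-1): CG² = 9/35, CG = −√(9/35)   ← matches the target
  (m₁,m₂)=(-3/2,0): CG² = 12/35, CG = +√(12/35)
  (m₁,m₂)=(-5/2,1): CG² = 2/7, CG = −√(2/7)
Pairs with CG² = 9/35: (-1/2,-1): −√(9/35)

(-1/2,-1): −√(9/35)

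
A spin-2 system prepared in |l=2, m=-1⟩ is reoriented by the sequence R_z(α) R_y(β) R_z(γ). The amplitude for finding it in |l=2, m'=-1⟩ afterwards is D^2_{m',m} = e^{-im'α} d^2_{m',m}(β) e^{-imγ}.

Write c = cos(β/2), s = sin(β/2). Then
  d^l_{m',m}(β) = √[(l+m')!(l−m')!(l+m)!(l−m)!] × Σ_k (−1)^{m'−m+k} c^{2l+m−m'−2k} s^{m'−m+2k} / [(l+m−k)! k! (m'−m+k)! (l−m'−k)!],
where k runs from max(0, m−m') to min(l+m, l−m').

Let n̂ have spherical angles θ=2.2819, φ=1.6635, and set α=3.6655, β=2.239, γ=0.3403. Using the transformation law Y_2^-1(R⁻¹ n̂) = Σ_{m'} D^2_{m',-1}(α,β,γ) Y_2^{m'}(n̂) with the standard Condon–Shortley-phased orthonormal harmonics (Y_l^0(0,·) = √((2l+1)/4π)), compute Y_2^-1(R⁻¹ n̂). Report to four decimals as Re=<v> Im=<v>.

Need the full column D^2_{m',-1} for m'=−2..2 at α=3.6655, β=2.2390, γ=0.3403.
cos(β/2)=0.436132, sin(β/2)=0.899882
d^2_{-2,-1}: single k=1 term ⇒ +0.149304;  D = +0.027124+0.146819i
d^2_{-1,-1}: k∈[0..1] ⇒ +0.036180 -0.462093 = -0.425913;  D = +0.276521+0.323941i
d^2_{0,-1}: k∈[0..1] ⇒ -0.182859 +0.778487 = +0.595628;  D = +0.561471+0.198803i
d^2_{1,-1}: k∈[0..1] ⇒ +0.462093 -0.655757 = -0.193664;  D = +0.190409-0.035359i
d^2_{2,-1}: single k=0 term ⇒ -0.635632;  D = -0.483067+0.413127i
Y_2^{m'}(θ=2.2819,φ=1.6635) and Σ D·Y over m':
  (+0.0271+0.1468i)·(-0.2179+0.0409i)  (+0.2765+0.3239i)·(+0.0354+0.3804i)  (+0.5615+0.1988i)·(+0.0877+0.0000i)  (+0.1904-0.0354i)·(-0.0354+0.3804i)  (-0.4831+0.4131i)·(-0.2179-0.0409i)
Y_2^-1(R⁻¹ n̂) = +0.052742+0.106568i

Re=0.0527 Im=0.1066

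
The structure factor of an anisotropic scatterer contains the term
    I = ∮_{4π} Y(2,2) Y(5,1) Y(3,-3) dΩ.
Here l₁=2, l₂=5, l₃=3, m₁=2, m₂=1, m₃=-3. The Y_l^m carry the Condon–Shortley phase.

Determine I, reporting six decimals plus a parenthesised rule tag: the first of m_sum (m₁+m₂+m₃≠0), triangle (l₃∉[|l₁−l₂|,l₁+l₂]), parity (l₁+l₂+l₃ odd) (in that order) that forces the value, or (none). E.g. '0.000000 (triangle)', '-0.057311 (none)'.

Checks pass: Σm=0; 10 even; l₃=3∈[3,7].
(2·2+1)(2·5+1)(2·3+1) = 385
Δ: 4! 0! 6! / 11! → 1/2310
sum: t=2:+1/144 = 1/144
3j²(2 5 3; 0 0 0) = Δ·Π!·Σ² = 10/231  (sign -1)
sum: t=0:+1/17280 = 1/17280
3j²(2 5 3; 2 1 -3) = Δ·Π!·Σ² = 1/2310  (sign +1)
combine: 4πI² = 385·10/231·1/2310 = 5/693
take √, sign -1: I = -0.02396147
No selection rule forces the value: the integral is nonzero (none).

-0.023961 (none)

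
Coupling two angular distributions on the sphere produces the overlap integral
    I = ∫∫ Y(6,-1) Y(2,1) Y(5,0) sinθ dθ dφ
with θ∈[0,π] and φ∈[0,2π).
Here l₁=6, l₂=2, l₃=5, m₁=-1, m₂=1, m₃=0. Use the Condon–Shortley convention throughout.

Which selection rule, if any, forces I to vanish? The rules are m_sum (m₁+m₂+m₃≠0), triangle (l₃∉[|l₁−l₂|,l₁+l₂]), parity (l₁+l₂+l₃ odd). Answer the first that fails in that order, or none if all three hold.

parity

azimuthal sum: -1 + 1 + 0 = 0  ✓
4 ≤ 5 ≤ 8 (triangle on l)  ✓
L = 6 + 2 + 5 = 13 (odd)  ✗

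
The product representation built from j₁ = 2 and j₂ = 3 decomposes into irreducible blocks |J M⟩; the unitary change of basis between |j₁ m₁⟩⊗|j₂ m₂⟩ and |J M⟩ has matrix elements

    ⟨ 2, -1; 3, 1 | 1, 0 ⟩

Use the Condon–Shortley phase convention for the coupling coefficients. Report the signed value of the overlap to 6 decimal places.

√[3·4!0!2!/7! · 1!3!4!2!1!1!] = √(288/35)
  +(−1)^3/∏(3,1,0,1,0,1)! = -1/6  (running -1/6)
⟨..|..⟩ = √(288/35)·(-1/6) = -0.478091

−√(8/35) = -0.478091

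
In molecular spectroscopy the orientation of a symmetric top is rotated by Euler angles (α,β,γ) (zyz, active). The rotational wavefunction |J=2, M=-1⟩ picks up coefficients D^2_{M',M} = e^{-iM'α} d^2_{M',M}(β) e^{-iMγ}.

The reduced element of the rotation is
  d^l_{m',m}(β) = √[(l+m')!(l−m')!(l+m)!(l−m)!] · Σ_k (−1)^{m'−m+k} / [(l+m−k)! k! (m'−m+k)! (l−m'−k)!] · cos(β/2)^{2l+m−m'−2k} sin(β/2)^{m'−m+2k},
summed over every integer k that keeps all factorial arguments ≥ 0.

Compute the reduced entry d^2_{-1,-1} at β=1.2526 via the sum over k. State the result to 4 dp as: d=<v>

d^2_{-1,-1}(β=1.2526) via the finite sum:
c=cos(1.252600/2)=0.810202, s=sin(1.252600/2)=0.586151; N=√[1·6·1·6]=6.000000
Admissible k: 0..1 (factorial args all ≥0)
  k=0: (−1)^0·6.0000/(6)·0.8102^4·0.5862^0 = +0.430896
  k=1: (−1)^1·6.0000/(2)·0.8102^2·0.5862^2 = -0.676592
d^2_{-1,-1}(1.2526) = +0.430896 -0.676592 = -0.245695

d=-0.2457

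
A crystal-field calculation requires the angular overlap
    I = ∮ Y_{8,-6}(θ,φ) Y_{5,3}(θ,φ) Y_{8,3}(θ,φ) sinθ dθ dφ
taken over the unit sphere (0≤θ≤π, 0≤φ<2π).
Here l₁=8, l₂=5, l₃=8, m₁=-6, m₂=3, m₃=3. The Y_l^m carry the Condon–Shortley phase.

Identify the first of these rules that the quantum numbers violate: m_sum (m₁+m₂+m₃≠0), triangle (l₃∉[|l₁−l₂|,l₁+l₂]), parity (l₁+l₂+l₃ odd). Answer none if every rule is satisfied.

Σmᵢ = 0  ✓
l₃∈[|l₁−l₂|,l₁+l₂]=[3,13], have l₃=8  ✓
Σlᵢ = 21 ⇒ odd  ✗

parity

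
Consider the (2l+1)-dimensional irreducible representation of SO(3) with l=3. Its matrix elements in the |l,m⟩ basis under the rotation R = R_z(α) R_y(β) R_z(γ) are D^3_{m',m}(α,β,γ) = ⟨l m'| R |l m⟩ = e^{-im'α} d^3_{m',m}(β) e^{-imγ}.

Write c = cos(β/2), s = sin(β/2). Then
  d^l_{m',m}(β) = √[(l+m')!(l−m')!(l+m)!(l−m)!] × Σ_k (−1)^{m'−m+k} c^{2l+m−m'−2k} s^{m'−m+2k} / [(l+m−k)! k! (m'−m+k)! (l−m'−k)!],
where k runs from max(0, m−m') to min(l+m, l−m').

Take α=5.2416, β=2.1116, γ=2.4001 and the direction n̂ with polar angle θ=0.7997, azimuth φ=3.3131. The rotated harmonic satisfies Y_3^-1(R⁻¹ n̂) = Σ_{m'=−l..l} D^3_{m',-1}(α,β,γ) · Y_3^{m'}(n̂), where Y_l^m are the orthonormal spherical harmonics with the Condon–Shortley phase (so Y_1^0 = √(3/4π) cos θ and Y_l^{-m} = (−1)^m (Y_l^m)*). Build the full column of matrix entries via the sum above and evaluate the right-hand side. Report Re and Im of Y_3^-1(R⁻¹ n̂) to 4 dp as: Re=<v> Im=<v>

Re=-0.0227 Im=-0.1699

Need the full column D^3_{m',-1} for m'=−3..3 at α=5.2416, β=2.1116, γ=2.4001.
cos(β/2)=0.492532, sin(β/2)=0.870295
d^3_{-3,-1}: single k=2 term ⇒ +0.172629;  D = +0.129252-0.114432i
d^3_{-2,-1}: k∈[1..2] ⇒ +0.079770 -0.498117 = -0.418347;  D = -0.397512-0.130378i
d^3_{-1,-1}: k∈[0..2] ⇒ +0.014276 -0.356582 +0.834996 = +0.492691;  D = +0.103805+0.481631i
d^3_{0,-1}: k∈[0..2] ⇒ -0.087383 +0.818489 -0.851836 = -0.120730;  D = +0.089034-0.081540i
d^3_{1,-1}: k∈[0..2] ⇒ +0.267436 -1.113328 +0.434508 = -0.411384;  D = +0.392999+0.121609i
d^3_{2,-1}: k∈[0..1] ⇒ -0.498117 +0.777616 = +0.279500;  D = -0.063480-0.272195i
d^3_{3,-1}: single k=0 term ⇒ +0.538988;  D = +0.391298-0.370667i
Y_3^{m'}(θ=0.7997,φ=3.3131) and Σ D·Y over m':
  (+0.1293-0.1144i)·(-0.1340+0.0757i)  (-0.3975-0.1304i)·(+0.3450-0.1232i)  (+0.1038+0.4816i)·(-0.3262+0.0565i)  (+0.0890-0.0815i)·(-0.1486+0.0000i)  (+0.3930+0.1216i)·(+0.3262+0.0565i)  (-0.0635-0.2722i)·(+0.3450+0.1232i)  (+0.3913-0.3707i)·(+0.1340+0.0757i)
Y_3^-1(R⁻¹ n̂) = -0.022693-0.169883i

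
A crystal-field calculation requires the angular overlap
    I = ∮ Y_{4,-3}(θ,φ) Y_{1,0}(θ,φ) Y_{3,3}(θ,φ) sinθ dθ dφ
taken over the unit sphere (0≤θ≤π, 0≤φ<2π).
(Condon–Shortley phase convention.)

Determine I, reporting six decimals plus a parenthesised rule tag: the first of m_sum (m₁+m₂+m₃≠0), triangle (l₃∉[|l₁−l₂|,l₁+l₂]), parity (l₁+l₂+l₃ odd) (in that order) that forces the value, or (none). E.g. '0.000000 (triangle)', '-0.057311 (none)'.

m-sum 0 ✓  L=8 even ✓  3≤3≤5 ✓
Π(2lᵢ+1) = 9×3×7 = 189
triangle coeff Δ(4,1,3) = 1/252
Σ_t [1,1]: t=1:−1/36 = -1/36
(3j)²=4/63 [(4 1 3; 0 0 0)], sign=+1
Σ_t [1,1]: t=1:−1/720 = -1/720
(3j)²=1/36 [(4 1 3; -3 0 3)], sign=-1
⇒ 4πI² = 1/3
I = (-1)√(1/3/(4π)) = -0.16286750
No selection rule forces the value: the integral is nonzero (none).

-0.162868 (none)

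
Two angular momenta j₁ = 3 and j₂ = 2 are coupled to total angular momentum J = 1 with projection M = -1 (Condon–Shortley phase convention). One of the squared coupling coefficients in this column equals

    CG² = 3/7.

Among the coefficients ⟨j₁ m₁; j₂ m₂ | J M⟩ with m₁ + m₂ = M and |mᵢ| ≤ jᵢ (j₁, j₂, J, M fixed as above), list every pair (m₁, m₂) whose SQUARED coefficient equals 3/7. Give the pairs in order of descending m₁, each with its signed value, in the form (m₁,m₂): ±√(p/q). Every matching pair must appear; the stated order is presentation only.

(-3,2): +√(3/7)

Admissible pairs with m₁+m₂ = M = -1: (-3,2), (-2,1), (-1,0), (0,-1), (1,-2)
  (m₁,m₂)=(1,-2): CG² = 1/35, CG = +√(1/35)
  (m₁,m₂)=(0,-1): CG² = 3/35, CG = −√(3/35)
  (m₁,m₂)=(-1,0): CG² = 6/35, CG = +√(6/35)
  (m₁,m₂)=(-2,1): CG² = 2/7, CG = −√(2/7)
  (m₁,m₂)=(-3,2): CG² = 3/7, CG = +√(3/7)   ← matches the target
Pairs with CG² = 3/7: (-3,2): +√(3/7)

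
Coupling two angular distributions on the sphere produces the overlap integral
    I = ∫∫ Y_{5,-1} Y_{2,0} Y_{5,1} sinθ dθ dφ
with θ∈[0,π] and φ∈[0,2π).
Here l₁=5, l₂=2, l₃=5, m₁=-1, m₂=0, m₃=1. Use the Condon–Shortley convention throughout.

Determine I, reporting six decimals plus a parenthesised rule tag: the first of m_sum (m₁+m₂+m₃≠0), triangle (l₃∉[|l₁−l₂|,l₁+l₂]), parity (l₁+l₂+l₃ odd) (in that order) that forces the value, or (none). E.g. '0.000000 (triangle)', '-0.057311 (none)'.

m-sum 0 ✓  L=12 even ✓  3≤5≤7 ✓
Π(2lᵢ+1) = 11×5×11 = 605
triangle coeff Δ(5,2,5) = 1/38610
Σ_t [0,2]: t=0:+1/2880 t=1:−1/576 t=2:+1/2880 = -1/960
(3j)²=10/429 [(5 2 5; 0 0 0)], sign=+1
Σ_t [0,2]: t=0:+1/5760 t=1:−1/720 t=2:+1/2304 = -1/1280
(3j)²=27/1430 [(5 2 5; -1 0 1)], sign=-1
⇒ 4πI² = 45/169
I = (-1)√(45/169/(4π)) = -0.14556534
No selection rule forces the value: the integral is nonzero (none).

-0.145565 (none)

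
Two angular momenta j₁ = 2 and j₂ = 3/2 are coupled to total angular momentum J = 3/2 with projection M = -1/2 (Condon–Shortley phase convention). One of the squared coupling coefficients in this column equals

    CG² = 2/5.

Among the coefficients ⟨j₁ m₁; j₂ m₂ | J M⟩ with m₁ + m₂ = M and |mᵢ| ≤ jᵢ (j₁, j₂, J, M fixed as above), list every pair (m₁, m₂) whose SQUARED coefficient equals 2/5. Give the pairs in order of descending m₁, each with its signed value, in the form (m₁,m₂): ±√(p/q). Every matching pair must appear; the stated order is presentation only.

Admissible pairs with m₁+m₂ = M = -1/2: (-2,3/2), (-1,1/2), (0,-1/2), (1,-3/2)
  (m₁,m₂)=(1,-3/2): CG² = 2/5, CG = +√(2/5)   ← matches the target
  (m₁,m₂)=(0,-1/2): CG² = 1/5, CG = −√(1/5)
  (m₁,m₂)=(-1,1/2): CG² = 0/1, CG = 0
  (m₁,m₂)=(-2,3/2): CG² = 2/5, CG = +√(2/5)   ← matches the target
Pairs with CG² = 2/5: (1,-3/2): +√(2/5); (-2,3/2): +√(2/5)

(1,-3/2): +√(2/5); (-2,3/2): +√(2/5)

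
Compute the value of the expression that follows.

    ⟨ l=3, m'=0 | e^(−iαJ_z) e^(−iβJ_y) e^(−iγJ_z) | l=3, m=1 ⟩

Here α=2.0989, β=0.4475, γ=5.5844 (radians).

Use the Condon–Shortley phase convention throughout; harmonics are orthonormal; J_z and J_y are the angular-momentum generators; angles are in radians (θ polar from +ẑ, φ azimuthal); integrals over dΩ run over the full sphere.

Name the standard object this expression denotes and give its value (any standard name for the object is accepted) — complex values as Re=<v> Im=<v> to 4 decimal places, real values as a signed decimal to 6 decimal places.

Wigner D-matrix element, Re=0.4395 Im=0.3693

This is a Wigner D-matrix element — the rotation-matrix element ⟨l m'| R(α,β,γ) |l m⟩ in the angular-momentum basis.
D^3_{0,1}(2.0989,0.4475,5.5844) = e^{-i·0·2.0989}·d^3_{0,1}(0.4475)·e^{-i·1·5.5844}. Compute d first:
c=cos(0.447500/2)=0.975072, s=sin(0.447500/2)=0.221888; N=√[6·6·24·2]=41.569219
k: max(0,(1)−(0))=1 … min(3+(1),3−(0))=3
  k=1: (−1)^0·41.5692/(12)·0.9751^5·0.2219^1 = +0.677498
  k=2: (−1)^1·41.5692/(4)·0.9751^3·0.2219^3 = -0.105250
  k=3: (−1)^2·41.5692/(12)·0.9751^1·0.2219^5 = +0.001817
d^3_{0,1}(0.4475) = +0.677498 -0.105250 +0.001817 = +0.574064
Phases: e^{-i·(0)·2.0989}=+1.000000+0.000000i, e^{-i·(1)·5.5844}=+0.765624+0.643288i ⇒ D=+0.439518+0.369289i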